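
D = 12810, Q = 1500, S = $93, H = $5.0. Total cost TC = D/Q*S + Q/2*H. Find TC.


TC = 12810/1500 * 93 + 1500/2 * 5.0

$4544.22


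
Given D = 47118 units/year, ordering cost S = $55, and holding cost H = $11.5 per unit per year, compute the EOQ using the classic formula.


Formula: EOQ = sqrt(2 * D * S / H)
Numerator: 2 * 47118 * 55 = 5182980
2DS/H = 5182980 / 11.5 = 450693.9
EOQ = sqrt(450693.9) = 671.3 units

671.3 units


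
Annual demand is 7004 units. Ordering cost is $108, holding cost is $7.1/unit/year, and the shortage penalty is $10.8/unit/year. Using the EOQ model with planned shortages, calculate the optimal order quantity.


Formula: EOQ* = sqrt(2DS/H) * sqrt((H+P)/P)
Base EOQ = sqrt(2*7004*108/7.1) = 461.61 units
Correction = sqrt((7.1+10.8)/10.8) = 1.2874
EOQ* = 461.61 * 1.2874 = 594.3 units

594.3 units


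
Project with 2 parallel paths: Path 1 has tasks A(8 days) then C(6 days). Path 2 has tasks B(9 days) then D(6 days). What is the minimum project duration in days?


Path 1 = 8 + 6 = 14 days
Path 2 = 9 + 6 = 15 days
Duration = max(14, 15) = 15 days

15 days


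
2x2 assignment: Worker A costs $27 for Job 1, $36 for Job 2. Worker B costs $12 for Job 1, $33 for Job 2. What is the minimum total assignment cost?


Option 1: A->1 + B->2 = $27 + $33 = $60
Option 2: A->2 + B->1 = $36 + $12 = $48
Min cost = min($60, $48) = $48

$48


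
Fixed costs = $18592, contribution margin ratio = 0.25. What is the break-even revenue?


Formula: BER = Fixed Costs / Contribution Margin Ratio
BER = $18592 / 0.25
BER = $74368.00 (to the nearest cent)

$74368.00


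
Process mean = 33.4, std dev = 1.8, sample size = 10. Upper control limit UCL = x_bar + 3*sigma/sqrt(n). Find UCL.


UCL = 33.4 + 3 * 1.8 / sqrt(10)

35.11


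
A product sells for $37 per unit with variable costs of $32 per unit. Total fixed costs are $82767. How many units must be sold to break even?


Formula: BEQ = Fixed Costs / (Price - Variable Cost)
Contribution margin = $37 - $32 = $5/unit
BEQ = ceil($82767 / $5/unit) = ceil(16553.4) = 16554 units

16554 units


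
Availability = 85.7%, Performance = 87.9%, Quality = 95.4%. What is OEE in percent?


Formula: OEE = Availability * Performance * Quality / 10000
A * P = 85.7% * 87.9% / 100 = 75.33%
OEE = 75.33% * 95.4% / 100 = 71.9%

71.9%


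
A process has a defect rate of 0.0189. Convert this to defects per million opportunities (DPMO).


DPMO = defect_rate * 1000000 = 0.0189 * 1000000

18900


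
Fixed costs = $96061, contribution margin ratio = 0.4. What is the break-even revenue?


Formula: BER = Fixed Costs / Contribution Margin Ratio
BER = $96061 / 0.4
BER = $240152.50 (to the nearest cent)

$240152.50


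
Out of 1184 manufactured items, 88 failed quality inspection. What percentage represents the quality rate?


Formula: Quality Rate = Good Pieces / Total Pieces * 100
Good pieces = 1184 - 88 = 1096
QR = 1096 / 1184 * 100 = 92.6%

92.6%


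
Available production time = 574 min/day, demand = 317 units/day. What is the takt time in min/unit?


Formula: Takt Time = Available Production Time / Customer Demand
Takt = 574 min/day / 317 units/day
Takt = 1.81 min/unit

1.81 min/unit


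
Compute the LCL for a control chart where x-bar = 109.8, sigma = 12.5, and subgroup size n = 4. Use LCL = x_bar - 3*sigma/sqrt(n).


LCL = 109.8 - 3 * 12.5 / sqrt(4)

91.05


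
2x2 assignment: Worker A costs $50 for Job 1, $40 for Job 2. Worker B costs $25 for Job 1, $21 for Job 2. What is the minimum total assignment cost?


Option 1: A->1 + B->2 = $50 + $21 = $71
Option 2: A->2 + B->1 = $40 + $25 = $65
Min cost = min($71, $65) = $65

$65


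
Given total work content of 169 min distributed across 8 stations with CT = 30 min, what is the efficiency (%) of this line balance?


Formula: Efficiency = Sum of Task Times / (N_stations * CT) * 100
Total station capacity = 8 stations * 30 min = 240 min
Efficiency = 169 / 240 * 100 = 70.4%

70.4%


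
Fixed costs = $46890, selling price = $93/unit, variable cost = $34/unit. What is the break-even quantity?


Formula: BEQ = Fixed Costs / (Price - Variable Cost)
Contribution margin = $93 - $34 = $59/unit
BEQ = ceil($46890 / $59/unit) = ceil(794.75) = 795 units

795 units


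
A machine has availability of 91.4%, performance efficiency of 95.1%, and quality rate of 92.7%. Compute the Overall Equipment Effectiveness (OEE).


Formula: OEE = Availability * Performance * Quality / 10000
A * P = 91.4% * 95.1% / 100 = 86.92%
OEE = 86.92% * 92.7% / 100 = 80.6%

80.6%


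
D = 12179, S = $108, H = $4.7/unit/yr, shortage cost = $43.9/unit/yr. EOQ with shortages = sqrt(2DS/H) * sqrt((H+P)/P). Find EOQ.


Formula: EOQ* = sqrt(2DS/H) * sqrt((H+P)/P)
Base EOQ = sqrt(2*12179*108/4.7) = 748.14 units
Correction = sqrt((4.7+43.9)/43.9) = 1.05217
EOQ* = 748.14 * 1.05217 = 787.2 units

787.2 units


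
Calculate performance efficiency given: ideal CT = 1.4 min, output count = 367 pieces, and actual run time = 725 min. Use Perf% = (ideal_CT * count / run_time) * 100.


Formula: Performance = (Ideal CT * Total Count) / Run Time * 100
Ideal output time = 1.4 * 367 = 513.8 min
Performance = 513.8 / 725 * 100 = 70.9%

70.9%


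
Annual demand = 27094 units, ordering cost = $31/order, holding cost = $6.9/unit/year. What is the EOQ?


Formula: EOQ = sqrt(2 * D * S / H)
Numerator: 2 * 27094 * 31 = 1679828
2DS/H = 1679828 / 6.9 = 243453.3
EOQ = sqrt(243453.3) = 493.4 units

493.4 units


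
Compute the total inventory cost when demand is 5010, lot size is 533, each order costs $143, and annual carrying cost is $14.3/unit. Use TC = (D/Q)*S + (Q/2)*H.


TC = 5010/533 * 143 + 533/2 * 14.3

$5155.10


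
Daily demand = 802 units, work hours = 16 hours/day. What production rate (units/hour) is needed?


Formula: Production Rate = Daily Demand / Available Hours
Rate = 802 units/day / 16 hours/day
Rate = 50.1 units/hour

50.1 units/hour


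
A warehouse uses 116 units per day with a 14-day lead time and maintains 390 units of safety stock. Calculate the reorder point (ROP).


Formula: ROP = (Daily Demand * Lead Time) + Safety Stock
Demand during lead time = 116 * 14 = 1624 units
ROP = 1624 + 390 = 2014 units

2014 units


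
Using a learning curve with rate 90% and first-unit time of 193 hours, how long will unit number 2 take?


Formula: T_n = T_1 * (learning_rate)^(log2(n)) where learning_rate = rate/100
Doublings = log2(2) = 1
T_n = 193 * 0.9^1
T_n = 193 * 0.9 = 173.7 hours

173.7 hours


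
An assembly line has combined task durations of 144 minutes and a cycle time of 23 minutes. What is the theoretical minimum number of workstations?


Formula: N_min = ceil(Sum of Task Times / Cycle Time)
N_min = ceil(144 min / 23 min) = ceil(6.2609)
N_min = 7 stations

7


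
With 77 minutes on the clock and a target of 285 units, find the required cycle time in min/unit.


Formula: CT = Available Time / Number of Units
CT = 77 min / 285 units
CT = 0.27 min/unit

0.27 min/unit


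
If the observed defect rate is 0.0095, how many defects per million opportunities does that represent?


DPMO = defect_rate * 1000000 = 0.0095 * 1000000

9500


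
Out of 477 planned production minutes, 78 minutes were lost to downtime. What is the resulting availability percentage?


Formula: Availability = (Planned Time - Downtime) / Planned Time * 100
Uptime = 477 - 78 = 399 min
Availability = 399 / 477 * 100 = 83.6%

83.6%


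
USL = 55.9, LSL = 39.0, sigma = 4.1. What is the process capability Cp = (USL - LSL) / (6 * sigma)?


Cp = (55.9 - 39.0) / (6 * 4.1)

0.69


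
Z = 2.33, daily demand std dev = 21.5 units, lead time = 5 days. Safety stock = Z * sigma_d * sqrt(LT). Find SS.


Formula: SS = z * sigma_d * sqrt(LT)
sqrt(LT) = sqrt(5) = 2.2361
SS = 2.33 * 21.5 * 2.2361
SS = 112.0 units

112.0 units


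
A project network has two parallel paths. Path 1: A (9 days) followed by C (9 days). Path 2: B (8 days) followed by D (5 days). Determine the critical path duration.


Path 1 = 9 + 9 = 18 days
Path 2 = 8 + 5 = 13 days
Duration = max(18, 13) = 18 days

18 days


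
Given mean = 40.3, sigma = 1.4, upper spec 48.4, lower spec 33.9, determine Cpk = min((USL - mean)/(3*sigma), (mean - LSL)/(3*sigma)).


Cpu = (48.4 - 40.3) / (3 * 1.4) = 1.93
Cpl = (40.3 - 33.9) / (3 * 1.4) = 1.52
Cpk = min(1.93, 1.52) = 1.52

1.52


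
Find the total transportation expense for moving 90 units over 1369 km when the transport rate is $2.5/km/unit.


TC = dist * cost * units = 1369 * 2.5 * 90 = $308025.00

$308025.00


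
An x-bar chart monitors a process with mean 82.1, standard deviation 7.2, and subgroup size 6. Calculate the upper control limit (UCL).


UCL = 82.1 + 3 * 7.2 / sqrt(6)

90.92


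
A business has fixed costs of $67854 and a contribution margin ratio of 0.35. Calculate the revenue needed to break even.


Formula: BER = Fixed Costs / Contribution Margin Ratio
BER = $67854 / 0.35
BER = $193868.57 (to the nearest cent)

$193868.57


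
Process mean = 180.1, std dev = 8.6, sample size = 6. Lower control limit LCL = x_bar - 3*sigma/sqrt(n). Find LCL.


LCL = 180.1 - 3 * 8.6 / sqrt(6)

169.57


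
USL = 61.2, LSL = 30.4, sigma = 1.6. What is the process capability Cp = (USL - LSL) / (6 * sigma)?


Cp = (61.2 - 30.4) / (6 * 1.6)

3.21


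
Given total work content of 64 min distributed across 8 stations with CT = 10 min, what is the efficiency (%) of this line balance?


Formula: Efficiency = Sum of Task Times / (N_stations * CT) * 100
Total station capacity = 8 stations * 10 min = 80 min
Efficiency = 64 / 80 * 100 = 80.0%

80.0%


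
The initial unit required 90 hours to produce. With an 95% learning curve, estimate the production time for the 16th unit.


Formula: T_n = T_1 * (learning_rate)^(log2(n)) where learning_rate = rate/100
Doublings = log2(16) = 4
T_n = 90 * 0.95^4
T_n = 90 * 0.8145 = 73.3 hours

73.3 hours


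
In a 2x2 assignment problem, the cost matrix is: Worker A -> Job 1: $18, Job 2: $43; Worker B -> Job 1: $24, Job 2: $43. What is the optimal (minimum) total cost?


Option 1: A->1 + B->2 = $18 + $43 = $61
Option 2: A->2 + B->1 = $43 + $24 = $67
Min cost = min($61, $67) = $61

$61


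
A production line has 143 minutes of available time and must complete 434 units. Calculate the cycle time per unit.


Formula: CT = Available Time / Number of Units
CT = 143 min / 434 units
CT = 0.33 min/unit

0.33 min/unit


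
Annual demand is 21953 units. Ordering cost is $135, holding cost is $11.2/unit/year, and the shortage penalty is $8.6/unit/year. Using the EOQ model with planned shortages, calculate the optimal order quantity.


Formula: EOQ* = sqrt(2DS/H) * sqrt((H+P)/P)
Base EOQ = sqrt(2*21953*135/11.2) = 727.48 units
Correction = sqrt((11.2+8.6)/8.6) = 1.51734
EOQ* = 727.48 * 1.51734 = 1103.8 units

1103.8 units


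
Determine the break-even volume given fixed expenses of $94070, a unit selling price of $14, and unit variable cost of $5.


Formula: BEQ = Fixed Costs / (Price - Variable Cost)
Contribution margin = $14 - $5 = $9/unit
BEQ = ceil($94070 / $9/unit) = ceil(10452.22) = 10453 units

10453 units


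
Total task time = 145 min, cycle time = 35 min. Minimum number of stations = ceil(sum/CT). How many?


Formula: N_min = ceil(Sum of Task Times / Cycle Time)
N_min = ceil(145 min / 35 min) = ceil(4.1429)
N_min = 5 stations

5


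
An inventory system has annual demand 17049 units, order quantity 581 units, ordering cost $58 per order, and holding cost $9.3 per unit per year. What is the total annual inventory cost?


TC = 17049/581 * 58 + 581/2 * 9.3

$4403.62


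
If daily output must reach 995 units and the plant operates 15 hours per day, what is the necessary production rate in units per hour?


Formula: Production Rate = Daily Demand / Available Hours
Rate = 995 units/day / 15 hours/day
Rate = 66.3 units/hour

66.3 units/hour


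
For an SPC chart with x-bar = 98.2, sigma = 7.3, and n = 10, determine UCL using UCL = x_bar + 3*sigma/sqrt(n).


UCL = 98.2 + 3 * 7.3 / sqrt(10)

105.13


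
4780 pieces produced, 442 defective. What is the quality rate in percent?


Formula: Quality Rate = Good Pieces / Total Pieces * 100
Good pieces = 4780 - 442 = 4338
QR = 4338 / 4780 * 100 = 90.8%

90.8%


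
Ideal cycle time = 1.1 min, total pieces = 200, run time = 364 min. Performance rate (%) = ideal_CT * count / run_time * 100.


Formula: Performance = (Ideal CT * Total Count) / Run Time * 100
Ideal output time = 1.1 * 200 = 220.0 min
Performance = 220.0 / 364 * 100 = 60.4%

60.4%


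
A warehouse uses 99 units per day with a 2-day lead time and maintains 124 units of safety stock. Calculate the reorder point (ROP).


Formula: ROP = (Daily Demand * Lead Time) + Safety Stock
Demand during lead time = 99 * 2 = 198 units
ROP = 198 + 124 = 322 units

322 units


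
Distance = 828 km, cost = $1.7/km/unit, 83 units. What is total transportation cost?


TC = dist * cost * units = 828 * 1.7 * 83 = $116830.80

$116830.80


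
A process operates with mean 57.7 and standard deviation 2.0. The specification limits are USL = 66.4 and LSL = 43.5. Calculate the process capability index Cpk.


Cpu = (66.4 - 57.7) / (3 * 2.0) = 1.45
Cpl = (57.7 - 43.5) / (3 * 2.0) = 2.37
Cpk = min(1.45, 2.37) = 1.45

1.45


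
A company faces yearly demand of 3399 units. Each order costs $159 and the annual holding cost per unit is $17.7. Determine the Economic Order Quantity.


Formula: EOQ = sqrt(2 * D * S / H)
Numerator: 2 * 3399 * 159 = 1080882
2DS/H = 1080882 / 17.7 = 61066.8
EOQ = sqrt(61066.8) = 247.1 units

247.1 units


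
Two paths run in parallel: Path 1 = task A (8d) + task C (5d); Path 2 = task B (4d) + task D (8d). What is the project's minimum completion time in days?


Path 1 = 8 + 5 = 13 days
Path 2 = 4 + 8 = 12 days
Duration = max(13, 12) = 13 days

13 days


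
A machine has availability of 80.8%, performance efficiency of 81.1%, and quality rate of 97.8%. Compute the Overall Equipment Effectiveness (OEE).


Formula: OEE = Availability * Performance * Quality / 10000
A * P = 80.8% * 81.1% / 100 = 65.53%
OEE = 65.53% * 97.8% / 100 = 64.1%

64.1%


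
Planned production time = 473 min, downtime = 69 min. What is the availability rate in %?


Formula: Availability = (Planned Time - Downtime) / Planned Time * 100
Uptime = 473 - 69 = 404 min
Availability = 404 / 473 * 100 = 85.4%

85.4%


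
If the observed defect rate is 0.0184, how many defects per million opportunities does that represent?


DPMO = defect_rate * 1000000 = 0.0184 * 1000000

18400


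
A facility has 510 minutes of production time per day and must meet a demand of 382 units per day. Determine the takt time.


Formula: Takt Time = Available Production Time / Customer Demand
Takt = 510 min/day / 382 units/day
Takt = 1.34 min/unit

1.34 min/unit


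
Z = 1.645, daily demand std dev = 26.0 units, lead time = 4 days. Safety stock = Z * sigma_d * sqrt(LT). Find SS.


Formula: SS = z * sigma_d * sqrt(LT)
sqrt(LT) = sqrt(4) = 2.0
SS = 1.645 * 26.0 * 2.0
SS = 85.5 units

85.5 units


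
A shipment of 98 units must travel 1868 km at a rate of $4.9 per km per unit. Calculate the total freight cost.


TC = dist * cost * units = 1868 * 4.9 * 98 = $897013.60

$897013.60


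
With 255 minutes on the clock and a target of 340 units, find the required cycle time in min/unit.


Formula: CT = Available Time / Number of Units
CT = 255 min / 340 units
CT = 0.75 min/unit

0.75 min/unit


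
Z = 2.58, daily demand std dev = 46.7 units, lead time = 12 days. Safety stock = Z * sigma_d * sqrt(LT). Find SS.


Formula: SS = z * sigma_d * sqrt(LT)
sqrt(LT) = sqrt(12) = 3.4641
SS = 2.58 * 46.7 * 3.4641
SS = 417.4 units

417.4 units


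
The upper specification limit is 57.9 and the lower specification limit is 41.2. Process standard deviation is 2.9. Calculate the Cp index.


Cp = (57.9 - 41.2) / (6 * 2.9)

0.96


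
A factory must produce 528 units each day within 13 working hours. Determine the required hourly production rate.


Formula: Production Rate = Daily Demand / Available Hours
Rate = 528 units/day / 13 hours/day
Rate = 40.6 units/hour

40.6 units/hour


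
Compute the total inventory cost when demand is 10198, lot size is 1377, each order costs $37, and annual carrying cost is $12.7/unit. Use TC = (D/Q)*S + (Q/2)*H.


TC = 10198/1377 * 37 + 1377/2 * 12.7

$9017.97


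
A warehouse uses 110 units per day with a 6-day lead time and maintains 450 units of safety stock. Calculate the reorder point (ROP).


Formula: ROP = (Daily Demand * Lead Time) + Safety Stock
Demand during lead time = 110 * 6 = 660 units
ROP = 660 + 450 = 1110 units

1110 units


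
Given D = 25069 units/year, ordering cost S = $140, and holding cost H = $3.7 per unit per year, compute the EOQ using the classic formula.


Formula: EOQ = sqrt(2 * D * S / H)
Numerator: 2 * 25069 * 140 = 7019320
2DS/H = 7019320 / 3.7 = 1897113.5
EOQ = sqrt(1897113.5) = 1377.4 units

1377.4 units


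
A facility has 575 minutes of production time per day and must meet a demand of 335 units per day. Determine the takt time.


Formula: Takt Time = Available Production Time / Customer Demand
Takt = 575 min/day / 335 units/day
Takt = 1.72 min/unit

1.72 min/unit


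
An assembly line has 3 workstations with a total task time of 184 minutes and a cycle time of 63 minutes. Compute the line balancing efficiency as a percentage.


Formula: Efficiency = Sum of Task Times / (N_stations * CT) * 100
Total station capacity = 3 stations * 63 min = 189 min
Efficiency = 184 / 189 * 100 = 97.4%

97.4%


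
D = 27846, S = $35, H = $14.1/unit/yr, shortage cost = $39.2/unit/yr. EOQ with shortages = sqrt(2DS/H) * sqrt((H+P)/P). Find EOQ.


Formula: EOQ* = sqrt(2DS/H) * sqrt((H+P)/P)
Base EOQ = sqrt(2*27846*35/14.1) = 371.81 units
Correction = sqrt((14.1+39.2)/39.2) = 1.16606
EOQ* = 371.81 * 1.16606 = 433.6 units

433.6 units


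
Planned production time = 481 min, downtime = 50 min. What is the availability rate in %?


Formula: Availability = (Planned Time - Downtime) / Planned Time * 100
Uptime = 481 - 50 = 431 min
Availability = 431 / 481 * 100 = 89.6%

89.6%


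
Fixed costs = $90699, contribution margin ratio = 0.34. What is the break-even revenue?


Formula: BER = Fixed Costs / Contribution Margin Ratio
BER = $90699 / 0.34
BER = $266761.76 (to the nearest cent)

$266761.76


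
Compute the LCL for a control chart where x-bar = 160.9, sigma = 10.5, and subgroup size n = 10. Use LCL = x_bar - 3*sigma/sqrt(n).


LCL = 160.9 - 3 * 10.5 / sqrt(10)

150.94


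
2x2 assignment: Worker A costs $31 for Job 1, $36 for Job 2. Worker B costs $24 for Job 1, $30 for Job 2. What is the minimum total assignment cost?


Option 1: A->1 + B->2 = $31 + $30 = $61
Option 2: A->2 + B->1 = $36 + $24 = $60
Min cost = min($61, $60) = $60

$60


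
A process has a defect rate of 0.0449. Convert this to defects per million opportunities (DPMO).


DPMO = defect_rate * 1000000 = 0.0449 * 1000000

44900


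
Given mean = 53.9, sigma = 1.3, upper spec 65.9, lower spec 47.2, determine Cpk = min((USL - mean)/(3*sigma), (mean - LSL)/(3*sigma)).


Cpu = (65.9 - 53.9) / (3 * 1.3) = 3.08
Cpl = (53.9 - 47.2) / (3 * 1.3) = 1.72
Cpk = min(3.08, 1.72) = 1.72

1.72


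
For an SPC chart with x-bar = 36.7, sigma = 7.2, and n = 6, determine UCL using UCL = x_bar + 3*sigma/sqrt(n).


UCL = 36.7 + 3 * 7.2 / sqrt(6)

45.52


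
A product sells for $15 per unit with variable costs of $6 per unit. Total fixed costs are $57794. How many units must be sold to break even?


Formula: BEQ = Fixed Costs / (Price - Variable Cost)
Contribution margin = $15 - $6 = $9/unit
BEQ = ceil($57794 / $9/unit) = ceil(6421.56) = 6422 units

6422 units


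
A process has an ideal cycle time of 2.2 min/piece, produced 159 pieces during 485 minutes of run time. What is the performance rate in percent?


Formula: Performance = (Ideal CT * Total Count) / Run Time * 100
Ideal output time = 2.2 * 159 = 349.8 min
Performance = 349.8 / 485 * 100 = 72.1%

72.1%


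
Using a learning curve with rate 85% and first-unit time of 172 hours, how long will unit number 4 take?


Formula: T_n = T_1 * (learning_rate)^(log2(n)) where learning_rate = rate/100
Doublings = log2(4) = 2
T_n = 172 * 0.85^2
T_n = 172 * 0.7225 = 124.3 hours

124.3 hours


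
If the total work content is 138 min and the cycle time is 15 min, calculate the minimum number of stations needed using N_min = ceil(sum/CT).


Formula: N_min = ceil(Sum of Task Times / Cycle Time)
N_min = ceil(138 min / 15 min) = ceil(9.2)
N_min = 10 stations

10


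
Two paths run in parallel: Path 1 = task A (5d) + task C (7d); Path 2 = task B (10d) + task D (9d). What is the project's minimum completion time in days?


Path 1 = 5 + 7 = 12 days
Path 2 = 10 + 9 = 19 days
Duration = max(12, 19) = 19 days

19 days


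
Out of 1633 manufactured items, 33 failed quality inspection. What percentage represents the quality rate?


Formula: Quality Rate = Good Pieces / Total Pieces * 100
Good pieces = 1633 - 33 = 1600
QR = 1600 / 1633 * 100 = 98.0%

98.0%


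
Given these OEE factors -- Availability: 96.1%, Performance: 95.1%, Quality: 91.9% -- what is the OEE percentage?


Formula: OEE = Availability * Performance * Quality / 10000
A * P = 96.1% * 95.1% / 100 = 91.39%
OEE = 91.39% * 91.9% / 100 = 84.0%

84.0%


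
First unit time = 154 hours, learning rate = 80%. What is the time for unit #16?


Formula: T_n = T_1 * (learning_rate)^(log2(n)) where learning_rate = rate/100
Doublings = log2(16) = 4
T_n = 154 * 0.8^4
T_n = 154 * 0.4096 = 63.1 hours

63.1 hours


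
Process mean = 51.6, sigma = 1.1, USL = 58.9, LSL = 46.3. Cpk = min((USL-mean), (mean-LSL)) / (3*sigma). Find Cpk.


Cpu = (58.9 - 51.6) / (3 * 1.1) = 2.21
Cpl = (51.6 - 46.3) / (3 * 1.1) = 1.61
Cpk = min(2.21, 1.61) = 1.61

1.61


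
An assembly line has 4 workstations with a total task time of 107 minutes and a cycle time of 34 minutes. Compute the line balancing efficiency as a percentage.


Formula: Efficiency = Sum of Task Times / (N_stations * CT) * 100
Total station capacity = 4 stations * 34 min = 136 min
Efficiency = 107 / 136 * 100 = 78.7%

78.7%


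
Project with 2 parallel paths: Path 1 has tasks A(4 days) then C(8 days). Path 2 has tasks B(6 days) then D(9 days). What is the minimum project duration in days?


Path 1 = 4 + 8 = 12 days
Path 2 = 6 + 9 = 15 days
Duration = max(12, 15) = 15 days

15 days


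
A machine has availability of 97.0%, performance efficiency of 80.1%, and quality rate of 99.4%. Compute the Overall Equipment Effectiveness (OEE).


Formula: OEE = Availability * Performance * Quality / 10000
A * P = 97.0% * 80.1% / 100 = 77.7%
OEE = 77.7% * 99.4% / 100 = 77.2%

77.2%


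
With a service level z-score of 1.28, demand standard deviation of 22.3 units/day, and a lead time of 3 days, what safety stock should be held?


Formula: SS = z * sigma_d * sqrt(LT)
sqrt(LT) = sqrt(3) = 1.7321
SS = 1.28 * 22.3 * 1.7321
SS = 49.4 units

49.4 units


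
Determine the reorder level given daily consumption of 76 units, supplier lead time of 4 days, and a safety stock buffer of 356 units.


Formula: ROP = (Daily Demand * Lead Time) + Safety Stock
Demand during lead time = 76 * 4 = 304 units
ROP = 304 + 356 = 660 units

660 units


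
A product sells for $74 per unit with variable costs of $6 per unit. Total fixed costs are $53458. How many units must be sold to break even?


Formula: BEQ = Fixed Costs / (Price - Variable Cost)
Contribution margin = $74 - $6 = $68/unit
BEQ = ceil($53458 / $68/unit) = ceil(786.15) = 787 units

787 units


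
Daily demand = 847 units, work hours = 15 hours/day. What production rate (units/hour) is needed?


Formula: Production Rate = Daily Demand / Available Hours
Rate = 847 units/day / 15 hours/day
Rate = 56.5 units/hour

56.5 units/hour


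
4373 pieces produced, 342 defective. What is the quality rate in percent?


Formula: Quality Rate = Good Pieces / Total Pieces * 100
Good pieces = 4373 - 342 = 4031
QR = 4031 / 4373 * 100 = 92.2%

92.2%


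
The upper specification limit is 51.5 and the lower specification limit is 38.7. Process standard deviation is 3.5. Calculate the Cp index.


Cp = (51.5 - 38.7) / (6 * 3.5)

0.61


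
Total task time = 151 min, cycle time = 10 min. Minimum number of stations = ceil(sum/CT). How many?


Formula: N_min = ceil(Sum of Task Times / Cycle Time)
N_min = ceil(151 min / 10 min) = ceil(15.1)
N_min = 16 stations

16


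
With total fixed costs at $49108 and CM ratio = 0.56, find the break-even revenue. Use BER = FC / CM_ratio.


Formula: BER = Fixed Costs / Contribution Margin Ratio
BER = $49108 / 0.56
BER = $87692.86 (to the nearest cent)

$87692.86


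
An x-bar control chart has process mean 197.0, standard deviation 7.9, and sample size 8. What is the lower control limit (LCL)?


LCL = 197.0 - 3 * 7.9 / sqrt(8)

188.62


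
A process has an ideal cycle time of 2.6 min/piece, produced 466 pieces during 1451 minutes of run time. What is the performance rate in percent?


Formula: Performance = (Ideal CT * Total Count) / Run Time * 100
Ideal output time = 2.6 * 466 = 1211.6 min
Performance = 1211.6 / 1451 * 100 = 83.5%

83.5%


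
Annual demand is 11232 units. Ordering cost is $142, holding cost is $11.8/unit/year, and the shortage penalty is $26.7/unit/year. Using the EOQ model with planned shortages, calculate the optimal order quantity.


Formula: EOQ* = sqrt(2DS/H) * sqrt((H+P)/P)
Base EOQ = sqrt(2*11232*142/11.8) = 519.93 units
Correction = sqrt((11.8+26.7)/26.7) = 1.20081
EOQ* = 519.93 * 1.20081 = 624.3 units

624.3 units


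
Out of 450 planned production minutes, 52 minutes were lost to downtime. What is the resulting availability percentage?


Formula: Availability = (Planned Time - Downtime) / Planned Time * 100
Uptime = 450 - 52 = 398 min
Availability = 398 / 450 * 100 = 88.4%

88.4%


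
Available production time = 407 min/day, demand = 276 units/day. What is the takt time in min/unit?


Formula: Takt Time = Available Production Time / Customer Demand
Takt = 407 min/day / 276 units/day
Takt = 1.47 min/unit

1.47 min/unit


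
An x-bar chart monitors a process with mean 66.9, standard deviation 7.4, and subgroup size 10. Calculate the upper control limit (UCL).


UCL = 66.9 + 3 * 7.4 / sqrt(10)

73.92


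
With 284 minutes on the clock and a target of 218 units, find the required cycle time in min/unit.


Formula: CT = Available Time / Number of Units
CT = 284 min / 218 units
CT = 1.3 min/unit

1.3 min/unit


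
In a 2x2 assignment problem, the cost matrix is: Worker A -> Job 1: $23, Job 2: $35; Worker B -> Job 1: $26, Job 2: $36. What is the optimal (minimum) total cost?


Option 1: A->1 + B->2 = $23 + $36 = $59
Option 2: A->2 + B->1 = $35 + $26 = $61
Min cost = min($59, $61) = $59

$59


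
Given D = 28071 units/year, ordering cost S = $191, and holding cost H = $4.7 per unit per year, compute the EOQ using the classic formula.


Formula: EOQ = sqrt(2 * D * S / H)
Numerator: 2 * 28071 * 191 = 10723122
2DS/H = 10723122 / 4.7 = 2281515.3
EOQ = sqrt(2281515.3) = 1510.5 units

1510.5 units


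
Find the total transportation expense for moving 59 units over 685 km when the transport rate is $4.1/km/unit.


TC = dist * cost * units = 685 * 4.1 * 59 = $165701.50

$165701.50


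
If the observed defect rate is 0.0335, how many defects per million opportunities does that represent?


DPMO = defect_rate * 1000000 = 0.0335 * 1000000

33500


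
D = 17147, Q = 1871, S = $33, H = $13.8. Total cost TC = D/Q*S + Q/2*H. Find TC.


TC = 17147/1871 * 33 + 1871/2 * 13.8

$13212.33


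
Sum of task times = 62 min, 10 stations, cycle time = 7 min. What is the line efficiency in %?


Formula: Efficiency = Sum of Task Times / (N_stations * CT) * 100
Total station capacity = 10 stations * 7 min = 70 min
Efficiency = 62 / 70 * 100 = 88.6%

88.6%


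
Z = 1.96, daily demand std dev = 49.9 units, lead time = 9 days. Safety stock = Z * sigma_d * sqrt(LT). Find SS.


Formula: SS = z * sigma_d * sqrt(LT)
sqrt(LT) = sqrt(9) = 3.0
SS = 1.96 * 49.9 * 3.0
SS = 293.4 units

293.4 units


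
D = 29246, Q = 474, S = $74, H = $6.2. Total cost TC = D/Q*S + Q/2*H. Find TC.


TC = 29246/474 * 74 + 474/2 * 6.2

$6035.23


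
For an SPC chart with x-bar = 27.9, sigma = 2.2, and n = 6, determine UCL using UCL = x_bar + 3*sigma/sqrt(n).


UCL = 27.9 + 3 * 2.2 / sqrt(6)

30.59


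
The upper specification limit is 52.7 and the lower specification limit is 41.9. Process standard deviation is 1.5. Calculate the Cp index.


Cp = (52.7 - 41.9) / (6 * 1.5)

1.2


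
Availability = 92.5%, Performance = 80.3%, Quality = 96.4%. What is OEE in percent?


Formula: OEE = Availability * Performance * Quality / 10000
A * P = 92.5% * 80.3% / 100 = 74.28%
OEE = 74.28% * 96.4% / 100 = 71.6%

71.6%


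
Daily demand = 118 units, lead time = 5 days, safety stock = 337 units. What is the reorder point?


Formula: ROP = (Daily Demand * Lead Time) + Safety Stock
Demand during lead time = 118 * 5 = 590 units
ROP = 590 + 337 = 927 units

927 units


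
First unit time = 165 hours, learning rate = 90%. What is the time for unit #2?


Formula: T_n = T_1 * (learning_rate)^(log2(n)) where learning_rate = rate/100
Doublings = log2(2) = 1
T_n = 165 * 0.9^1
T_n = 165 * 0.9 = 148.5 hours

148.5 hours


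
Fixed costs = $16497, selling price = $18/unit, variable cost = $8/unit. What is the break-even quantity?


Formula: BEQ = Fixed Costs / (Price - Variable Cost)
Contribution margin = $18 - $8 = $10/unit
BEQ = ceil($16497 / $10/unit) = ceil(1649.7) = 1650 units

1650 units


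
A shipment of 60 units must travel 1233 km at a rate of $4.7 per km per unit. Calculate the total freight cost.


TC = dist * cost * units = 1233 * 4.7 * 60 = $347706.00

$347706.00


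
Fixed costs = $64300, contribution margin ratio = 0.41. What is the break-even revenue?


Formula: BER = Fixed Costs / Contribution Margin Ratio
BER = $64300 / 0.41
BER = $156829.27 (to the nearest cent)

$156829.27


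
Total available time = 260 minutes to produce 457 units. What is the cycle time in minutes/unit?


Formula: CT = Available Time / Number of Units
CT = 260 min / 457 units
CT = 0.57 min/unit

0.57 min/unit


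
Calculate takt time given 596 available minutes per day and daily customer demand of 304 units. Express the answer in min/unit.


Formula: Takt Time = Available Production Time / Customer Demand
Takt = 596 min/day / 304 units/day
Takt = 1.96 min/unit

1.96 min/unit


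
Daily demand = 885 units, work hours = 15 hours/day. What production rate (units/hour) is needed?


Formula: Production Rate = Daily Demand / Available Hours
Rate = 885 units/day / 15 hours/day
Rate = 59.0 units/hour

59.0 units/hour


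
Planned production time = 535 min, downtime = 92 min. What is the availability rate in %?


Formula: Availability = (Planned Time - Downtime) / Planned Time * 100
Uptime = 535 - 92 = 443 min
Availability = 443 / 535 * 100 = 82.8%

82.8%


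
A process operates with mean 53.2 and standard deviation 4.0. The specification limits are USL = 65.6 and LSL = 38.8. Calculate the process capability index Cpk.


Cpu = (65.6 - 53.2) / (3 * 4.0) = 1.03
Cpl = (53.2 - 38.8) / (3 * 4.0) = 1.2
Cpk = min(1.03, 1.2) = 1.03

1.03


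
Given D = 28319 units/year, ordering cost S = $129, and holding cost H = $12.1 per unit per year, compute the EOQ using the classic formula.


Formula: EOQ = sqrt(2 * D * S / H)
Numerator: 2 * 28319 * 129 = 7306302
2DS/H = 7306302 / 12.1 = 603826.6
EOQ = sqrt(603826.6) = 777.1 units

777.1 units


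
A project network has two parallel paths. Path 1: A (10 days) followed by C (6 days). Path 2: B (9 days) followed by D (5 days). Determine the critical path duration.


Path 1 = 10 + 6 = 16 days
Path 2 = 9 + 5 = 14 days
Duration = max(16, 14) = 16 days

16 days


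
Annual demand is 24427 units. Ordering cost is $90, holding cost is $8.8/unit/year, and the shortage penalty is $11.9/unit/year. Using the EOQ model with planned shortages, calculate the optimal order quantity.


Formula: EOQ* = sqrt(2DS/H) * sqrt((H+P)/P)
Base EOQ = sqrt(2*24427*90/8.8) = 706.85 units
Correction = sqrt((8.8+11.9)/11.9) = 1.3189
EOQ* = 706.85 * 1.3189 = 932.3 units

932.3 units


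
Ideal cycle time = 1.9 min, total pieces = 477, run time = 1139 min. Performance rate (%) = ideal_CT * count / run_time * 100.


Formula: Performance = (Ideal CT * Total Count) / Run Time * 100
Ideal output time = 1.9 * 477 = 906.3 min
Performance = 906.3 / 1139 * 100 = 79.6%

79.6%


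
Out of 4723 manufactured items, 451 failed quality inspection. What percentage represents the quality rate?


Formula: Quality Rate = Good Pieces / Total Pieces * 100
Good pieces = 4723 - 451 = 4272
QR = 4272 / 4723 * 100 = 90.5%

90.5%


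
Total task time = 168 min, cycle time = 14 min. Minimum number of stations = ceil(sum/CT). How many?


Formula: N_min = ceil(Sum of Task Times / Cycle Time)
N_min = ceil(168 min / 14 min) = ceil(12.0)
N_min = 12 stations

12


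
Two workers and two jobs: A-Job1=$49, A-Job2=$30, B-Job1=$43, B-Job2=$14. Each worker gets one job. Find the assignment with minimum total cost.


Option 1: A->1 + B->2 = $49 + $14 = $63
Option 2: A->2 + B->1 = $30 + $43 = $73
Min cost = min($63, $73) = $63

$63


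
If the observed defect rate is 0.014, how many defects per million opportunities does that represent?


DPMO = defect_rate * 1000000 = 0.014 * 1000000

14000


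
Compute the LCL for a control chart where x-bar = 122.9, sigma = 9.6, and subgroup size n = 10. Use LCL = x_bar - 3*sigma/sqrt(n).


LCL = 122.9 - 3 * 9.6 / sqrt(10)

113.79


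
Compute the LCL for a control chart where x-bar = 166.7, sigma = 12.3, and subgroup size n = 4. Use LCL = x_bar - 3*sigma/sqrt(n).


LCL = 166.7 - 3 * 12.3 / sqrt(4)

148.25


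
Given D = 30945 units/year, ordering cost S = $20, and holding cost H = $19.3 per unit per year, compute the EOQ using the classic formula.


Formula: EOQ = sqrt(2 * D * S / H)
Numerator: 2 * 30945 * 20 = 1237800
2DS/H = 1237800 / 19.3 = 64134.7
EOQ = sqrt(64134.7) = 253.2 units

253.2 units


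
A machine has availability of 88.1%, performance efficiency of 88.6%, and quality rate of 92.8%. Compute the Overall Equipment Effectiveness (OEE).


Formula: OEE = Availability * Performance * Quality / 10000
A * P = 88.1% * 88.6% / 100 = 78.06%
OEE = 78.06% * 92.8% / 100 = 72.4%

72.4%


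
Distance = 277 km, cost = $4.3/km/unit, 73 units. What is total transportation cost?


TC = dist * cost * units = 277 * 4.3 * 73 = $86950.30

$86950.30


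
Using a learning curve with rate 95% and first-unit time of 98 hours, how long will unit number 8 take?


Formula: T_n = T_1 * (learning_rate)^(log2(n)) where learning_rate = rate/100
Doublings = log2(8) = 3
T_n = 98 * 0.95^3
T_n = 98 * 0.8574 = 84.0 hours

84.0 hours


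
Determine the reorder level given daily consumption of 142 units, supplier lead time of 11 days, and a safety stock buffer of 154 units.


Formula: ROP = (Daily Demand * Lead Time) + Safety Stock
Demand during lead time = 142 * 11 = 1562 units
ROP = 1562 + 154 = 1716 units

1716 units


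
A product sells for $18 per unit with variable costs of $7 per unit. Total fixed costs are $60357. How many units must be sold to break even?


Formula: BEQ = Fixed Costs / (Price - Variable Cost)
Contribution margin = $18 - $7 = $11/unit
BEQ = ceil($60357 / $11/unit) = ceil(5487.0) = 5487 units

5487 units


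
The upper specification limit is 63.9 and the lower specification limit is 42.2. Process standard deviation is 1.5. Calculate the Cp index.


Cp = (63.9 - 42.2) / (6 * 1.5)

2.41


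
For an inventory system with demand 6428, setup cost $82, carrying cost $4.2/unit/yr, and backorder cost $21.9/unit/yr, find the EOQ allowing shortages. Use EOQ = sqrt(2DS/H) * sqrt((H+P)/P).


Formula: EOQ* = sqrt(2DS/H) * sqrt((H+P)/P)
Base EOQ = sqrt(2*6428*82/4.2) = 501.0 units
Correction = sqrt((4.2+21.9)/21.9) = 1.09169
EOQ* = 501.0 * 1.09169 = 546.9 units

546.9 units


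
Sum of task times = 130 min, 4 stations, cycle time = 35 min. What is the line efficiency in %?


Formula: Efficiency = Sum of Task Times / (N_stations * CT) * 100
Total station capacity = 4 stations * 35 min = 140 min
Efficiency = 130 / 140 * 100 = 92.9%

92.9%


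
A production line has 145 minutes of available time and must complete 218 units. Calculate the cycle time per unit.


Formula: CT = Available Time / Number of Units
CT = 145 min / 218 units
CT = 0.67 min/unit

0.67 min/unit


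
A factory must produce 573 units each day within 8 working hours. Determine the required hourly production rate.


Formula: Production Rate = Daily Demand / Available Hours
Rate = 573 units/day / 8 hours/day
Rate = 71.6 units/hour

71.6 units/hour


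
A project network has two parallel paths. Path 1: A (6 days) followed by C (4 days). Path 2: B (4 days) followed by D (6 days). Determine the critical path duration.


Path 1 = 6 + 4 = 10 days
Path 2 = 4 + 6 = 10 days
Duration = max(10, 10) = 10 days

10 days


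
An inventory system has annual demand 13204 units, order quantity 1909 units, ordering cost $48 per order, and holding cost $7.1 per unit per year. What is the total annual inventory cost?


TC = 13204/1909 * 48 + 1909/2 * 7.1

$7108.95


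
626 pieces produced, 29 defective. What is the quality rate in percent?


Formula: Quality Rate = Good Pieces / Total Pieces * 100
Good pieces = 626 - 29 = 597
QR = 597 / 626 * 100 = 95.4%

95.4%


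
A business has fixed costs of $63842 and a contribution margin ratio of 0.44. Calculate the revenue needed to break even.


Formula: BER = Fixed Costs / Contribution Margin Ratio
BER = $63842 / 0.44
BER = $145095.45 (to the nearest cent)

$145095.45


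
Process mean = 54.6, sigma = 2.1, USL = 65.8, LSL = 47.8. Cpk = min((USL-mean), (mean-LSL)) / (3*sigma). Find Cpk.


Cpu = (65.8 - 54.6) / (3 * 2.1) = 1.78
Cpl = (54.6 - 47.8) / (3 * 2.1) = 1.08
Cpk = min(1.78, 1.08) = 1.08

1.08


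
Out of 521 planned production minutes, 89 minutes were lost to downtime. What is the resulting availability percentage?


Formula: Availability = (Planned Time - Downtime) / Planned Time * 100
Uptime = 521 - 89 = 432 min
Availability = 432 / 521 * 100 = 82.9%

82.9%


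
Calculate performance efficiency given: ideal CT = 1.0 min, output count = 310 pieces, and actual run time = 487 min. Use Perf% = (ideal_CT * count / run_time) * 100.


Formula: Performance = (Ideal CT * Total Count) / Run Time * 100
Ideal output time = 1.0 * 310 = 310.0 min
Performance = 310.0 / 487 * 100 = 63.7%

63.7%


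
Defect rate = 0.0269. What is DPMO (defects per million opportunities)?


DPMO = defect_rate * 1000000 = 0.0269 * 1000000

26900


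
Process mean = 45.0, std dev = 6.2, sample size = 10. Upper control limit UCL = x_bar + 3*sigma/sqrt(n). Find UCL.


UCL = 45.0 + 3 * 6.2 / sqrt(10)

50.88


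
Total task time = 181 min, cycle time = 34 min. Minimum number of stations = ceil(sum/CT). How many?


Formula: N_min = ceil(Sum of Task Times / Cycle Time)
N_min = ceil(181 min / 34 min) = ceil(5.3235)
N_min = 6 stations

6


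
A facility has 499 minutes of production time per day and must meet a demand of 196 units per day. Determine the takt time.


Formula: Takt Time = Available Production Time / Customer Demand
Takt = 499 min/day / 196 units/day
Takt = 2.55 min/unit

2.55 min/unit
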